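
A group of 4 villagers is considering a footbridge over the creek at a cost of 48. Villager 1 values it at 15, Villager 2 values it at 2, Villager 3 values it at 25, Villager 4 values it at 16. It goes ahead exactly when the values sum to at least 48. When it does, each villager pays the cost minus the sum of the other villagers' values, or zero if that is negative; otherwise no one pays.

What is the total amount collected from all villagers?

Total value 58 ≥ cost 48, so it is built.
Villager 1: others sum to 43; max(0, 48 - 43) = 5.
Villager 2: others sum to 56; max(0, 48 - 56) = 0.
Villager 3: others sum to 33; max(0, 48 - 33) = 15.
Villager 4: others sum to 42; max(0, 48 - 42) = 6.
Total collected = 5 + 0 + 15 + 6 = 26.

26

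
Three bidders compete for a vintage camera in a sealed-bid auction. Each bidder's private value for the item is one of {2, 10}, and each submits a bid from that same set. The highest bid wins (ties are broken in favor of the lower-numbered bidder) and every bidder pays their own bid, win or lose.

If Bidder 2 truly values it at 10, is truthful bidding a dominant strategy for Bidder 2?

No

Consider the case where Bidder 1 bids 10 and Bidder 3 bids 2.
Truthful bid 10: loses but pays 10, utility -10.
Bid 2 instead: loses but pays 2, utility -2.
Since -2 > -10, bidding 2 is strictly better here, so truthful bidding is not dominant.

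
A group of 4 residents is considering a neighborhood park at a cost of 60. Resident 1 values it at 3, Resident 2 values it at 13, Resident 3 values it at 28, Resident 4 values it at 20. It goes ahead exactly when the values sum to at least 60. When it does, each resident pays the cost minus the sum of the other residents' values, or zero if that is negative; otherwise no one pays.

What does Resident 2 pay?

9

Total value 64 ≥ cost 60, so the project is built.
The other residents' values sum to 51.
Cost minus that sum is 60 - 51 = 9.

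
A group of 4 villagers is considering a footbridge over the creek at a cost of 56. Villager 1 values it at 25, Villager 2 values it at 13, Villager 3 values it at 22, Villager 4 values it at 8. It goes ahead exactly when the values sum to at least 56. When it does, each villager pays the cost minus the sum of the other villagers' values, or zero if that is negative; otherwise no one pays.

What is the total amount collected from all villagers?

24

Total value 68 ≥ cost 56, so it is built.
Villager 1: others sum to 43; max(0, 56 - 43) = 13.
Villager 2: others sum to 55; max(0, 56 - 55) = 1.
Villager 3: others sum to 46; max(0, 56 - 46) = 10.
Villager 4: others sum to 60; max(0, 56 - 60) = 0.
Total collected = 13 + 1 + 10 + 0 = 24.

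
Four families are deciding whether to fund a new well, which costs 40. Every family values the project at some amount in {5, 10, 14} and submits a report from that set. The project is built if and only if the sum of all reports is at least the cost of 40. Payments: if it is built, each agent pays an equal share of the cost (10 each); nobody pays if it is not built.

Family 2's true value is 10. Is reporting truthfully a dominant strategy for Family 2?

Yes

Check each profile of the others' reports and compare truth against every alternative report.
Others report (5, 5, 5): truth gives 0, best alternative gives 0.
Others report (5, 5, 10): truth gives 0, best alternative gives 0.
Others report (5, 5, 14): truth gives 0, best alternative gives 0.
Others report (5, 10, 5): truth gives 0, best alternative gives 0.
Others report (5, 10, 10): truth gives 0, best alternative gives 0.
Others report (5, 10, 14): truth gives 0, best alternative gives 0.
(Remaining 21 profiles checked similarly; truth is weakly best in each.)
In every case the truthful report is at least as good as any alternative, so it is a dominant strategy.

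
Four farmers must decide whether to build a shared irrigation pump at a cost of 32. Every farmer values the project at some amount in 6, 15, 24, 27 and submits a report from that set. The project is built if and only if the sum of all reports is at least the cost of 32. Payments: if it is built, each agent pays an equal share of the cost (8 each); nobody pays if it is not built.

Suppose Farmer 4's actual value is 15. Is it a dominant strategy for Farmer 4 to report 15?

Yes

Check each profile of the others' reports and compare truth against every alternative report.
Others report (6, 6, 6): truth gives 7, best alternative gives 7.
Others report (6, 6, 15): truth gives 7, best alternative gives 7.
Others report (6, 6, 24): truth gives 7, best alternative gives 7.
Others report (6, 6, 27): truth gives 7, best alternative gives 7.
Others report (6, 15, 6): truth gives 7, best alternative gives 7.
Others report (6, 15, 15): truth gives 7, best alternative gives 7.
(Remaining 58 profiles checked similarly; truth is weakly best in each.)
In every case the truthful report is at least as good as any alternative, so it is a dominant strategy.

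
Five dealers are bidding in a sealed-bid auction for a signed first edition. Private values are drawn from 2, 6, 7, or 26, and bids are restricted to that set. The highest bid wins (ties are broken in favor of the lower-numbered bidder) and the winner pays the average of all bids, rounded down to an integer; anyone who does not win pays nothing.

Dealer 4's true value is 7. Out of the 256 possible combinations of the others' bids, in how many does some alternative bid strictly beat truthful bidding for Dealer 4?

1

Others bid (2, 2, 2, 2): truth gives 4; bid 6 gives 5 > 4. Violating.
Others bid (2, 2, 2, 6): truth gives 4; no alternative beats it.
Others bid (2, 2, 2, 7): truth gives 3; no alternative beats it.
(Checking all 256 profiles: 1 has a profitable deviation, 255 do not.)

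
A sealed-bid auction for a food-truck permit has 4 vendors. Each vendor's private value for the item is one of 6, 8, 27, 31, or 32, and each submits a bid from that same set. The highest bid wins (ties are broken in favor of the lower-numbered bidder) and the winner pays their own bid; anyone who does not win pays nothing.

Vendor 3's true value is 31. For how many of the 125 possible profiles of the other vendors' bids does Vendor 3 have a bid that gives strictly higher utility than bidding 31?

Others bid (6, 6, 6): truth gives 0; bid 8 gives 23 > 0. Violating.
Others bid (6, 6, 8): truth gives 0; bid 8 gives 23 > 0. Violating.
Others bid (6, 6, 27): truth gives 0; bid 27 gives 4 > 0. Violating.
Others bid (6, 8, 6): truth gives 0; bid 27 gives 4 > 0. Violating.
Others bid (6, 6, 31): truth gives 0; no alternative beats it.
Others bid (6, 6, 32): truth gives 0; no alternative beats it.
(Checking all 125 profiles: 12 have a profitable deviation, 113 do not.)

12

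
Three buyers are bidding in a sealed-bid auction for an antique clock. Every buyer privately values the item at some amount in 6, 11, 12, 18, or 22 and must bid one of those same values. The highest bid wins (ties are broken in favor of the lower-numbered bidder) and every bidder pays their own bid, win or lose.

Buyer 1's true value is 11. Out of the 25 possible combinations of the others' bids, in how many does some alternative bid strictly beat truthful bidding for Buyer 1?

Others bid (6, 6): truth gives 0; bid 6 gives 5 > 0. Violating.
Others bid (6, 12): truth gives -11; bid 12 gives -1 > -11. Violating.
Others bid (6, 18): truth gives -11; bid 6 gives -6 > -11. Violating.
Others bid (6, 22): truth gives -11; bid 6 gives -6 > -11. Violating.
Others bid (6, 11): truth gives 0; no alternative beats it.
Others bid (11, 6): truth gives 0; no alternative beats it.
(Checking all 25 profiles: 22 have a profitable deviation, 3 do not.)

22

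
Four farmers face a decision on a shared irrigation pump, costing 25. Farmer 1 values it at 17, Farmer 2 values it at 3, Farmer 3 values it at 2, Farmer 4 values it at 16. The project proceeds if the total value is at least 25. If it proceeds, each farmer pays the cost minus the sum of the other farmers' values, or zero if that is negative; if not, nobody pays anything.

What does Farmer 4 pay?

Total value 38 ≥ cost 25, so the project is built.
The other farmers' values sum to 22.
Cost minus that sum is 25 - 22 = 3.

3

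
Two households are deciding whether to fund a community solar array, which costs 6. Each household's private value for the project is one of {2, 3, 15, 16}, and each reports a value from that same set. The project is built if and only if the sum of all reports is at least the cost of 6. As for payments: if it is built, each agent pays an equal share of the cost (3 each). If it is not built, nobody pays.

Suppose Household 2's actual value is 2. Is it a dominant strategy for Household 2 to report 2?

Yes

Check each profile of the others' reports and compare truth against every alternative report.
Others report (3): truth gives 0, best alternative gives -1.
Others report (15): truth gives -1, best alternative gives -1.
Others report (16): truth gives -1, best alternative gives -1.
Others report (2): truth gives 0, best alternative gives 0.
In every case the truthful report is at least as good as any alternative, so it is a dominant strategy.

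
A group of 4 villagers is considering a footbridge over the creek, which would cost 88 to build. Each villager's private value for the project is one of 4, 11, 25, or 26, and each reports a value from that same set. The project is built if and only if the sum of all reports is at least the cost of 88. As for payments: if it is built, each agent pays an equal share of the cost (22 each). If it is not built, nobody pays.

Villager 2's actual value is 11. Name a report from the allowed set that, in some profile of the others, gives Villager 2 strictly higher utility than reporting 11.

4

Suppose Villager 1 reports 25, Villager 3 reports 26 and Villager 4 reports 26.
Report 11: project built, pays 22, utility 11 - 22 = -11.
Report 4: project not built, utility 0.
So reporting 4 beats truth here (0 > -11).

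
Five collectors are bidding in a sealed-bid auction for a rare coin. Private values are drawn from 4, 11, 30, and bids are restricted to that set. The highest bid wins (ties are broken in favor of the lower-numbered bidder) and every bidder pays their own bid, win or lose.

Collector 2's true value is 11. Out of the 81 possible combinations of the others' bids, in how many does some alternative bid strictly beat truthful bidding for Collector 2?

73

Others bid (4, 4, 4, 30): truth gives -11; bid 4 gives -4 > -11. Violating.
Others bid (4, 4, 11, 30): truth gives -11; bid 4 gives -4 > -11. Violating.
Others bid (4, 4, 30, 4): truth gives -11; bid 4 gives -4 > -11. Violating.
Others bid (4, 4, 30, 11): truth gives -11; bid 4 gives -4 > -11. Violating.
Others bid (4, 4, 4, 4): truth gives 0; no alternative beats it.
Others bid (4, 4, 4, 11): truth gives 0; no alternative beats it.
(Checking all 81 profiles: 73 have a profitable deviation, 8 do not.)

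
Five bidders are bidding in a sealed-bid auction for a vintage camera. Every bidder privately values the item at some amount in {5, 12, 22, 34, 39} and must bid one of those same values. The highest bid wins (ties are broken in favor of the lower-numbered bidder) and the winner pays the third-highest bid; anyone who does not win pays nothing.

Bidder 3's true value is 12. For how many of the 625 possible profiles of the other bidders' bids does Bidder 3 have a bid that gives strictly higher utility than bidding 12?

12

Others bid (5, 5, 5, 22): truth gives 0; bid 22 gives 7 > 0. Violating.
Others bid (5, 5, 5, 34): truth gives 0; bid 34 gives 7 > 0. Violating.
Others bid (5, 5, 5, 39): truth gives 0; bid 39 gives 7 > 0. Violating.
Others bid (5, 5, 22, 5): truth gives 0; bid 22 gives 7 > 0. Violating.
Others bid (5, 5, 5, 5): truth gives 7; no alternative beats it.
Others bid (5, 5, 5, 12): truth gives 7; no alternative beats it.
(Checking all 625 profiles: 12 have a profitable deviation, 613 do not.)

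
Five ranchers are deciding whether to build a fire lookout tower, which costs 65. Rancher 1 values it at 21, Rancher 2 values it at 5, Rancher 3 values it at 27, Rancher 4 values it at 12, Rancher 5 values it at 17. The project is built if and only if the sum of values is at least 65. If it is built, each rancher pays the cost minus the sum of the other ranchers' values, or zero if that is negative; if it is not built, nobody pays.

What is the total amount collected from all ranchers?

Total value 82 ≥ cost 65, so it is built.
Rancher 1: others sum to 61; max(0, 65 - 61) = 4.
Rancher 2: others sum to 77; max(0, 65 - 77) = 0.
Rancher 3: others sum to 55; max(0, 65 - 55) = 10.
Rancher 4: others sum to 70; max(0, 65 - 70) = 0.
Rancher 5: others sum to 65; max(0, 65 - 65) = 0.
Total collected = 4 + 0 + 10 + 0 + 0 = 14.

14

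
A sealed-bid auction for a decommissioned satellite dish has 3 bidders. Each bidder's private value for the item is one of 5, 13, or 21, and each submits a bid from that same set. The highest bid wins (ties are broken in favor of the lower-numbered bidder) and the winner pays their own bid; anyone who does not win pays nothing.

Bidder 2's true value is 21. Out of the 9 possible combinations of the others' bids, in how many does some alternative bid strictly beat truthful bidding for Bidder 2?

Others bid (5, 5): truth gives 0; bid 13 gives 8 > 0. Violating.
Others bid (5, 13): truth gives 0; bid 13 gives 8 > 0. Violating.
Others bid (5, 21): truth gives 0; no alternative beats it.
Others bid (13, 5): truth gives 0; no alternative beats it.
(Checking all 9 profiles: 2 have a profitable deviation, 7 do not.)

2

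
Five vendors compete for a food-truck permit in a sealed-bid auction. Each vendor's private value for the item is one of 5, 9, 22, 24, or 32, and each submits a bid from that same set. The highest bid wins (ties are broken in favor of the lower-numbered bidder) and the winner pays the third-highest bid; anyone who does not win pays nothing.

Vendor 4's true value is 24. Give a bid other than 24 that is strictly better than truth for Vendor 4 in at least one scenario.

Suppose Vendor 1 bids 5, Vendor 2 bids 5, Vendor 3 bids 5 and Vendor 5 bids 32.
Bid 24: loses, pays 0, utility 0.
Bid 32: wins, pays 5, utility 24 - 5 = 19.
So bidding 32 beats truth here (19 > 0).

32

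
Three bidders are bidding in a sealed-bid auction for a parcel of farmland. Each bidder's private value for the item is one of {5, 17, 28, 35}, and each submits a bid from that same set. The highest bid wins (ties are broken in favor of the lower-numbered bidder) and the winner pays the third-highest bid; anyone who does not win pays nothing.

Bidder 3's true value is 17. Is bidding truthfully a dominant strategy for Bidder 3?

Consider the case where Bidder 1 bids 5 and Bidder 2 bids 17.
Truthful bid 17: loses, pays 0, utility 0.
Bid 28 instead: wins, pays 5, utility 17 - 5 = 12.
Since 12 > 0, bidding 28 is strictly better here, so truthful bidding is not dominant.

No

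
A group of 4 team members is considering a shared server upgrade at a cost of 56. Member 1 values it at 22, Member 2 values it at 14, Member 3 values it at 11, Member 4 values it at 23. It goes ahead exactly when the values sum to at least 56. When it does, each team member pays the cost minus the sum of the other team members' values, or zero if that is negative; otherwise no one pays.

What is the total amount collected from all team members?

Total value 70 ≥ cost 56, so it is built.
Member 1: others sum to 48; max(0, 56 - 48) = 8.
Member 2: others sum to 56; max(0, 56 - 56) = 0.
Member 3: others sum to 59; max(0, 56 - 59) = 0.
Member 4: others sum to 47; max(0, 56 - 47) = 9.
Total collected = 8 + 0 + 0 + 9 = 17.

17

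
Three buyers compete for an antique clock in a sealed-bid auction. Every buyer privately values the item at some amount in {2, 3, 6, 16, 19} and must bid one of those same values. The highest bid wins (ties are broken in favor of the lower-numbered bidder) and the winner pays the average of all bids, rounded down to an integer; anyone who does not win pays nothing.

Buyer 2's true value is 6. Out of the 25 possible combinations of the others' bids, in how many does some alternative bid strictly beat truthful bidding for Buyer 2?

Others bid (2, 2): truth gives 3; bid 3 gives 4 > 3. Violating.
Others bid (2, 3): truth gives 3; bid 3 gives 4 > 3. Violating.
Others bid (2, 6): truth gives 2; no alternative beats it.
Others bid (2, 16): truth gives 0; no alternative beats it.
(Checking all 25 profiles: 2 have a profitable deviation, 23 do not.)

2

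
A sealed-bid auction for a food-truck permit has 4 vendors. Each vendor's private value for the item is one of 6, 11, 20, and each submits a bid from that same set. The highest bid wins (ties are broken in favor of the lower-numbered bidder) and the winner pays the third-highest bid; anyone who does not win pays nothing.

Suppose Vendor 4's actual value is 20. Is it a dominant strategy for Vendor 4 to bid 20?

Check each profile of the others' bids and compare truth against every alternative bid.
Others bid (6, 6, 11): truth gives 14, best alternative gives 0.
Others bid (6, 11, 6): truth gives 14, best alternative gives 0.
Others bid (11, 6, 6): truth gives 14, best alternative gives 0.
Others bid (6, 11, 11): truth gives 9, best alternative gives 0.
Others bid (11, 6, 11): truth gives 9, best alternative gives 0.
Others bid (11, 11, 6): truth gives 9, best alternative gives 0.
(Remaining 21 profiles checked similarly; truth is weakly best in each.)
In every case the truthful bid is at least as good as any alternative, so it is a dominant strategy.

Yes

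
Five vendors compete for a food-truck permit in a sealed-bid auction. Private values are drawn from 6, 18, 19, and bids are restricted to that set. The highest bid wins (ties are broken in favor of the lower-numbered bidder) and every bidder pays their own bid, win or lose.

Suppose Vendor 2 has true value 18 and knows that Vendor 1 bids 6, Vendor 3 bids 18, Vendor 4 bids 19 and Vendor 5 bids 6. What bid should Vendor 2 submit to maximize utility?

19

Bid 6: loses but pays 6, utility -6.
Bid 18: loses but pays 18, utility -18.
Bid 19: wins, pays 19, utility 18 - 19 = -1.
The best choice is 19 with utility -1.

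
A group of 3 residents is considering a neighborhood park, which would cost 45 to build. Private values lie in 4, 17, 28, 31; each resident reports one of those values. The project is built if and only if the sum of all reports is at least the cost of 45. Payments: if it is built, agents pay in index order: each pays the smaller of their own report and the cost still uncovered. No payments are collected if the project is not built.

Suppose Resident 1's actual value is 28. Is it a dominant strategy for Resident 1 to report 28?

Consider the case where Resident 2 reports 4 and Resident 3 reports 28.
Truthful report 28: project built, pays 28, utility 28 - 28 = 0.
Report 17 instead: project built, pays 17, utility 28 - 17 = 11.
Since 11 > 0, reporting 17 is strictly better here, so truthful reporting is not dominant.

No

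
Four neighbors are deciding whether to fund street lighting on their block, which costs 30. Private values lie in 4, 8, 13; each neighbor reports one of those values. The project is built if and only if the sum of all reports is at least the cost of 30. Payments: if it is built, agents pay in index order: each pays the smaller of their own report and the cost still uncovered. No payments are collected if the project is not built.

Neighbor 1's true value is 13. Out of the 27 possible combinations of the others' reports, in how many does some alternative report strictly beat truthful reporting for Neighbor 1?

Others report (4, 8, 13): truth gives 0; report 8 gives 5 > 0. Violating.
Others report (4, 13, 8): truth gives 0; report 8 gives 5 > 0. Violating.
Others report (4, 13, 13): truth gives 0; report 4 gives 9 > 0. Violating.
Others report (8, 4, 13): truth gives 0; report 8 gives 5 > 0. Violating.
Others report (4, 4, 4): truth gives 0; no alternative beats it.
Others report (4, 4, 8): truth gives 0; no alternative beats it.
(Checking all 27 profiles: 17 have a profitable deviation, 10 do not.)

17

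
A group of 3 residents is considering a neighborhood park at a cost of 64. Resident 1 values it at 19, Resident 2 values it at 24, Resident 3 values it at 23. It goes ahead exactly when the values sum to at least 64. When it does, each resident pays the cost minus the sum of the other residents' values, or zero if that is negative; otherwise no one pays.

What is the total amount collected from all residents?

60

Total value 66 ≥ cost 64, so it is built.
Resident 1: others sum to 47; max(0, 64 - 47) = 17.
Resident 2: others sum to 42; max(0, 64 - 42) = 22.
Resident 3: others sum to 43; max(0, 64 - 43) = 21.
Total collected = 17 + 22 + 21 = 60.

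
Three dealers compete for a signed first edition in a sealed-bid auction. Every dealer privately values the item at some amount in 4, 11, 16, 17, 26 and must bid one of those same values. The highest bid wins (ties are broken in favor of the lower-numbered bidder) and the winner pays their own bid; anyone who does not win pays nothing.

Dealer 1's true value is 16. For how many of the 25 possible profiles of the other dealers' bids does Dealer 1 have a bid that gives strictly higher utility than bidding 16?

4

Others bid (4, 4): truth gives 0; bid 4 gives 12 > 0. Violating.
Others bid (4, 11): truth gives 0; bid 11 gives 5 > 0. Violating.
Others bid (11, 4): truth gives 0; bid 11 gives 5 > 0. Violating.
Others bid (11, 11): truth gives 0; bid 11 gives 5 > 0. Violating.
Others bid (4, 16): truth gives 0; no alternative beats it.
Others bid (4, 17): truth gives 0; no alternative beats it.
(Checking all 25 profiles: 4 have a profitable deviation, 21 do not.)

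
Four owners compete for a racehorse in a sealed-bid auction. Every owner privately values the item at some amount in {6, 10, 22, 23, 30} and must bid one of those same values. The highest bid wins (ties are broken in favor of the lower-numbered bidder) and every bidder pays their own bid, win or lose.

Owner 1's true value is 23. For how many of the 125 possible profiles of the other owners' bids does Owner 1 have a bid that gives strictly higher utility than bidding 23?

Others bid (6, 6, 6): truth gives 0; bid 6 gives 17 > 0. Violating.
Others bid (6, 6, 10): truth gives 0; bid 10 gives 13 > 0. Violating.
Others bid (6, 6, 22): truth gives 0; bid 22 gives 1 > 0. Violating.
Others bid (6, 6, 30): truth gives -23; bid 6 gives -6 > -23. Violating.
Others bid (6, 6, 23): truth gives 0; no alternative beats it.
Others bid (6, 10, 23): truth gives 0; no alternative beats it.
(Checking all 125 profiles: 88 have a profitable deviation, 37 do not.)

88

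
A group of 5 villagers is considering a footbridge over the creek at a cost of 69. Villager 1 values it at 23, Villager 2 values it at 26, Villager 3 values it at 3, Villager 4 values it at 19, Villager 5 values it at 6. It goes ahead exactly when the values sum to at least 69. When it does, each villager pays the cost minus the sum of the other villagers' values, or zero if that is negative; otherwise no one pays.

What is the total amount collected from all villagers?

Total value 77 ≥ cost 69, so it is built.
Villager 1: others sum to 54; max(0, 69 - 54) = 15.
Villager 2: others sum to 51; max(0, 69 - 51) = 18.
Villager 3: others sum to 74; max(0, 69 - 74) = 0.
Villager 4: others sum to 58; max(0, 69 - 58) = 11.
Villager 5: others sum to 71; max(0, 69 - 71) = 0.
Total collected = 15 + 18 + 0 + 11 + 0 = 44.

44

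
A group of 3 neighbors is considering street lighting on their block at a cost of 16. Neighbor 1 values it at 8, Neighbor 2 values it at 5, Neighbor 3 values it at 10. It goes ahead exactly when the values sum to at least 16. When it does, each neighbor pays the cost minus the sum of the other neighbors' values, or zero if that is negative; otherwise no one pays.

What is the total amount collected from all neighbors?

4

Total value 23 ≥ cost 16, so it is built.
Neighbor 1: others sum to 15; max(0, 16 - 15) = 1.
Neighbor 2: others sum to 18; max(0, 16 - 18) = 0.
Neighbor 3: others sum to 13; max(0, 16 - 13) = 3.
Total collected = 1 + 0 + 3 = 4.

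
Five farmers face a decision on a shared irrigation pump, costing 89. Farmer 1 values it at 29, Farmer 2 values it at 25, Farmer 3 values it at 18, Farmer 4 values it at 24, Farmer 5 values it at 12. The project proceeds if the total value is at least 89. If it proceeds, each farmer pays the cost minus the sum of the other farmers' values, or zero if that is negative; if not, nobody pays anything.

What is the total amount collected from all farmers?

21

Total value 108 ≥ cost 89, so it is built.
Farmer 1: others sum to 79; max(0, 89 - 79) = 10.
Farmer 2: others sum to 83; max(0, 89 - 83) = 6.
Farmer 3: others sum to 90; max(0, 89 - 90) = 0.
Farmer 4: others sum to 84; max(0, 89 - 84) = 5.
Farmer 5: others sum to 96; max(0, 89 - 96) = 0.
Total collected = 10 + 6 + 0 + 5 + 0 = 21.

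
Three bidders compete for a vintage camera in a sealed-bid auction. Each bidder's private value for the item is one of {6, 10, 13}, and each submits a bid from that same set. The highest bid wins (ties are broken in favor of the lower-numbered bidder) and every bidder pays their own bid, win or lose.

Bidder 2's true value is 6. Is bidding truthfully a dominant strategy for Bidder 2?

Consider the case where Bidder 1 bids 6 and Bidder 3 bids 6.
Truthful bid 6: loses but pays 6, utility -6.
Bid 10 instead: wins, pays 10, utility 6 - 10 = -4.
Since -4 > -6, bidding 10 is strictly better here, so truthful bidding is not dominant.

No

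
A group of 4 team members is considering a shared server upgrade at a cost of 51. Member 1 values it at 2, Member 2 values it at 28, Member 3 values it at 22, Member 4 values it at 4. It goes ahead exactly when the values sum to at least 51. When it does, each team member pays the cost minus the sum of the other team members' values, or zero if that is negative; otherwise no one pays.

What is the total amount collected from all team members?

Total value 56 ≥ cost 51, so it is built.
Member 1: others sum to 54; max(0, 51 - 54) = 0.
Member 2: others sum to 28; max(0, 51 - 28) = 23.
Member 3: others sum to 34; max(0, 51 - 34) = 17.
Member 4: others sum to 52; max(0, 51 - 52) = 0.
Total collected = 0 + 23 + 17 + 0 = 40.

40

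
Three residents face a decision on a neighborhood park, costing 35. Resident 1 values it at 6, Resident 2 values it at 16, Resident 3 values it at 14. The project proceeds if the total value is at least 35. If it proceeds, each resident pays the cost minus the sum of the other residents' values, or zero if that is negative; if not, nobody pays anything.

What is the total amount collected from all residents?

33

Total value 36 ≥ cost 35, so it is built.
Resident 1: others sum to 30; max(0, 35 - 30) = 5.
Resident 2: others sum to 20; max(0, 35 - 20) = 15.
Resident 3: others sum to 22; max(0, 35 - 22) = 13.
Total collected = 5 + 15 + 13 = 33.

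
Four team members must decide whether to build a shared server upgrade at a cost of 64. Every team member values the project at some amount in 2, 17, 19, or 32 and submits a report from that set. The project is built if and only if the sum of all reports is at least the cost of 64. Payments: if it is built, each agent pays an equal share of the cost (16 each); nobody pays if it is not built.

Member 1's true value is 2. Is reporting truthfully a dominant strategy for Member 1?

Check each profile of the others' reports and compare truth against every alternative report.
Others report (2, 17, 32): truth gives 0, best alternative gives -14.
Others report (2, 19, 32): truth gives 0, best alternative gives -14.
Others report (2, 32, 17): truth gives 0, best alternative gives -14.
Others report (2, 32, 19): truth gives 0, best alternative gives -14.
Others report (17, 2, 32): truth gives 0, best alternative gives -14.
Others report (17, 17, 17): truth gives 0, best alternative gives -14.
(Remaining 58 profiles checked similarly; truth is weakly best in each.)
In every case the truthful report is at least as good as any alternative, so it is a dominant strategy.

Yes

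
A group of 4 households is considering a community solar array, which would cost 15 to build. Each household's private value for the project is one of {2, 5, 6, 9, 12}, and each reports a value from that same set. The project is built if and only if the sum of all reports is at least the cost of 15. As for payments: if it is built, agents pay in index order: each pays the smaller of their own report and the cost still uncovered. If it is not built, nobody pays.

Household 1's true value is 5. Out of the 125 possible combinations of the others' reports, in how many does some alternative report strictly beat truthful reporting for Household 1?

Others report (2, 2, 9): truth gives 0; report 2 gives 3 > 0. Violating.
Others report (2, 2, 12): truth gives 0; report 2 gives 3 > 0. Violating.
Others report (2, 5, 6): truth gives 0; report 2 gives 3 > 0. Violating.
Others report (2, 5, 9): truth gives 0; report 2 gives 3 > 0. Violating.
Others report (2, 2, 2): truth gives 0; no alternative beats it.
Others report (2, 2, 5): truth gives 0; no alternative beats it.
(Checking all 125 profiles: 115 have a profitable deviation, 10 do not.)

115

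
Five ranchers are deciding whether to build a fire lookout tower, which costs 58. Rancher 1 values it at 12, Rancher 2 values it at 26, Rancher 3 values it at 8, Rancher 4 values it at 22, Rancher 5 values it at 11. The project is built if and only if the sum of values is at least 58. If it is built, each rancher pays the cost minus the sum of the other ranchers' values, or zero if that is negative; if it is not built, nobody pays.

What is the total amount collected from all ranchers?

Total value 79 ≥ cost 58, so it is built.
Rancher 1: others sum to 67; max(0, 58 - 67) = 0.
Rancher 2: others sum to 53; max(0, 58 - 53) = 5.
Rancher 3: others sum to 71; max(0, 58 - 71) = 0.
Rancher 4: others sum to 57; max(0, 58 - 57) = 1.
Rancher 5: others sum to 68; max(0, 58 - 68) = 0.
Total collected = 0 + 5 + 0 + 1 + 0 = 6.

6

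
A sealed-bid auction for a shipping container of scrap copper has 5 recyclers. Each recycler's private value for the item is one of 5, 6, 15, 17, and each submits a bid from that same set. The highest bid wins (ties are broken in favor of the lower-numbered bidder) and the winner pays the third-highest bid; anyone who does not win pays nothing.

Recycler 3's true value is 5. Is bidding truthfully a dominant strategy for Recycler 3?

Yes

Check each profile of the others' bids and compare truth against every alternative bid.
Others bid (5, 5, 6, 6): truth gives 0, best alternative gives -1.
Others bid (5, 5, 5, 5): truth gives 0, best alternative gives 0.
Others bid (5, 5, 5, 6): truth gives 0, best alternative gives 0.
Others bid (5, 5, 5, 15): truth gives 0, best alternative gives 0.
Others bid (5, 5, 5, 17): truth gives 0, best alternative gives 0.
Others bid (5, 5, 6, 5): truth gives 0, best alternative gives 0.
(Remaining 250 profiles checked similarly; truth is weakly best in each.)
In every case the truthful bid is at least as good as any alternative, so it is a dominant strategy.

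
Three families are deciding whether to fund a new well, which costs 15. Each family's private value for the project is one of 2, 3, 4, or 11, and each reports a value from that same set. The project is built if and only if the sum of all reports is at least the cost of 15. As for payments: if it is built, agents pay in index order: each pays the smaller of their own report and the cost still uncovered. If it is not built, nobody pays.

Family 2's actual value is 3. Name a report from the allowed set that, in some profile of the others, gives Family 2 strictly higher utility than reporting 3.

2

Suppose Family 1 reports 2 and Family 3 reports 11.
Report 3: project built, pays 3, utility 3 - 3 = 0.
Report 2: project built, pays 2, utility 3 - 2 = 1.
So reporting 2 beats truth here (1 > 0).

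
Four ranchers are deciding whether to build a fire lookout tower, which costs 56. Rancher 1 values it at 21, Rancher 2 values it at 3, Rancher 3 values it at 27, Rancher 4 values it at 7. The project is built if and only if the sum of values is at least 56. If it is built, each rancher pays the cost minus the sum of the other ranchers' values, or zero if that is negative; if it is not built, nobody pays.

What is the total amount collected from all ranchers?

Total value 58 ≥ cost 56, so it is built.
Rancher 1: others sum to 37; max(0, 56 - 37) = 19.
Rancher 2: others sum to 55; max(0, 56 - 55) = 1.
Rancher 3: others sum to 31; max(0, 56 - 31) = 25.
Rancher 4: others sum to 51; max(0, 56 - 51) = 5.
Total collected = 19 + 1 + 25 + 5 = 50.

50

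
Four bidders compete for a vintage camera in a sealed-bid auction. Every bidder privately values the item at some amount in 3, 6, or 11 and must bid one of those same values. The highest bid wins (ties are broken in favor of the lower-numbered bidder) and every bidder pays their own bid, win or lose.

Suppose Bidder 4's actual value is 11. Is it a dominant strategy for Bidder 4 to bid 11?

Consider the case where Bidder 1 bids 3, Bidder 2 bids 3 and Bidder 3 bids 3.
Truthful bid 11: wins, pays 11, utility 11 - 11 = 0.
Bid 6 instead: wins, pays 6, utility 11 - 6 = 5.
Since 5 > 0, bidding 6 is strictly better here, so truthful bidding is not dominant.

No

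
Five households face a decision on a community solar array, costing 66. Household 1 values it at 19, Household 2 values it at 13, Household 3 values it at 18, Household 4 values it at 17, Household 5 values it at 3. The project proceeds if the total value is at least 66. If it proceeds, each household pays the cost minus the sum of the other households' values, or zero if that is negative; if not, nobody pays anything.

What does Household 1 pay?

Total value 70 ≥ cost 66, so the project is built.
The other households' values sum to 51.
Cost minus that sum is 66 - 51 = 15.

15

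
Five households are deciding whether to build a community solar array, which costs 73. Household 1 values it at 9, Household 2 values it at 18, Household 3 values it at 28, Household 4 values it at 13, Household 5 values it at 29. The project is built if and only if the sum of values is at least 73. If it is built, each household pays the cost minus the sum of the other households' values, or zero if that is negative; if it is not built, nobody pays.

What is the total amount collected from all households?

Total value 97 ≥ cost 73, so it is built.
Household 1: others sum to 88; max(0, 73 - 88) = 0.
Household 2: others sum to 79; max(0, 73 - 79) = 0.
Household 3: others sum to 69; max(0, 73 - 69) = 4.
Household 4: others sum to 84; max(0, 73 - 84) = 0.
Household 5: others sum to 68; max(0, 73 - 68) = 5.
Total collected = 0 + 0 + 4 + 0 + 5 = 9.

9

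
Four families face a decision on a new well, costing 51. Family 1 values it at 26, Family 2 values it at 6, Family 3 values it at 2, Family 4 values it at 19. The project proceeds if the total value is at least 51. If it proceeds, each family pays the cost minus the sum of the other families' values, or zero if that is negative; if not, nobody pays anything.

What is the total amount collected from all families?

Total value 53 ≥ cost 51, so it is built.
Family 1: others sum to 27; max(0, 51 - 27) = 24.
Family 2: others sum to 47; max(0, 51 - 47) = 4.
Family 3: others sum to 51; max(0, 51 - 51) = 0.
Family 4: others sum to 34; max(0, 51 - 34) = 17.
Total collected = 24 + 4 + 0 + 17 = 45.

45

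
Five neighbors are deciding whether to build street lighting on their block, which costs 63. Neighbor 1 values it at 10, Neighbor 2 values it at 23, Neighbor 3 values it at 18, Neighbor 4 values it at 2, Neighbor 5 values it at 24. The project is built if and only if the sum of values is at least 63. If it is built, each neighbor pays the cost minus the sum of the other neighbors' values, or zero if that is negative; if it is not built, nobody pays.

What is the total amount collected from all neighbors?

Total value 77 ≥ cost 63, so it is built.
Neighbor 1: others sum to 67; max(0, 63 - 67) = 0.
Neighbor 2: others sum to 54; max(0, 63 - 54) = 9.
Neighbor 3: others sum to 59; max(0, 63 - 59) = 4.
Neighbor 4: others sum to 75; max(0, 63 - 75) = 0.
Neighbor 5: others sum to 53; max(0, 63 - 53) = 10.
Total collected = 0 + 9 + 4 + 0 + 10 = 23.

23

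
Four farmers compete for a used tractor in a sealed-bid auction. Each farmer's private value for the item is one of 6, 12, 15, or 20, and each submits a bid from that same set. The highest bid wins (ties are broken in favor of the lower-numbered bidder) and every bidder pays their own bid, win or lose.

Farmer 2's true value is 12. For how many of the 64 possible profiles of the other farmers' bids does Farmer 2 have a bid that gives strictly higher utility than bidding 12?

Others bid (6, 6, 15): truth gives -12; bid 15 gives -3 > -12. Violating.
Others bid (6, 6, 20): truth gives -12; bid 6 gives -6 > -12. Violating.
Others bid (6, 12, 15): truth gives -12; bid 15 gives -3 > -12. Violating.
Others bid (6, 12, 20): truth gives -12; bid 6 gives -6 > -12. Violating.
Others bid (6, 6, 6): truth gives 0; no alternative beats it.
Others bid (6, 6, 12): truth gives 0; no alternative beats it.
(Checking all 64 profiles: 60 have a profitable deviation, 4 do not.)

60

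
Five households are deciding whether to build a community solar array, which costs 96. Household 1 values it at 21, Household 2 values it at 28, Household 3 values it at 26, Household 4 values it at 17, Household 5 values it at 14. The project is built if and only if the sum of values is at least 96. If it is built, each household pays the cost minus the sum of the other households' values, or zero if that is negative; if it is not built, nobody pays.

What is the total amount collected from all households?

56

Total value 106 ≥ cost 96, so it is built.
Household 1: others sum to 85; max(0, 96 - 85) = 11.
Household 2: others sum to 78; max(0, 96 - 78) = 18.
Household 3: others sum to 80; max(0, 96 - 80) = 16.
Household 4: others sum to 89; max(0, 96 - 89) = 7.
Household 5: others sum to 92; max(0, 96 - 92) = 4.
Total collected = 11 + 18 + 16 + 7 + 4 = 56.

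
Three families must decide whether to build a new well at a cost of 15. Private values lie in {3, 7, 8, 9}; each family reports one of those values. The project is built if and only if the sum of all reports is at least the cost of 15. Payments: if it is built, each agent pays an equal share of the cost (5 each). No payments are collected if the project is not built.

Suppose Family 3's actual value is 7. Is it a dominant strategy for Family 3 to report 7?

No

Consider the case where Family 1 reports 3 and Family 2 reports 3.
Truthful report 7: project not built, utility 0.
Report 9 instead: project built, pays 5, utility 7 - 5 = 2.
Since 2 > 0, reporting 9 is strictly better here, so truthful reporting is not dominant.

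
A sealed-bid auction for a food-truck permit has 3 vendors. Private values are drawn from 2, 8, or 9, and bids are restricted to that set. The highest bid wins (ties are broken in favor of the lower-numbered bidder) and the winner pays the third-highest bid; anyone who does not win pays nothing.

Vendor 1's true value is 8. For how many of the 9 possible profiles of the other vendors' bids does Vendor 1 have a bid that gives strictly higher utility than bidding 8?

Others bid (2, 9): truth gives 0; bid 9 gives 6 > 0. Violating.
Others bid (9, 2): truth gives 0; bid 9 gives 6 > 0. Violating.
Others bid (2, 2): truth gives 6; no alternative beats it.
Others bid (2, 8): truth gives 6; no alternative beats it.
(Checking all 9 profiles: 2 have a profitable deviation, 7 do not.)

2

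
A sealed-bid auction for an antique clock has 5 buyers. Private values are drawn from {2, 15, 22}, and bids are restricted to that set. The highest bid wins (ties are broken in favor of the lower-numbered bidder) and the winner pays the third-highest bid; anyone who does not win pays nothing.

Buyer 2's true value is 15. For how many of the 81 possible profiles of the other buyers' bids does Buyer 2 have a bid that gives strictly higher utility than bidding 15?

Others bid (2, 2, 2, 22): truth gives 0; bid 22 gives 13 > 0. Violating.
Others bid (2, 2, 22, 2): truth gives 0; bid 22 gives 13 > 0. Violating.
Others bid (2, 22, 2, 2): truth gives 0; bid 22 gives 13 > 0. Violating.
Others bid (15, 2, 2, 2): truth gives 0; bid 22 gives 13 > 0. Violating.
Others bid (2, 2, 2, 2): truth gives 13; no alternative beats it.
Others bid (2, 2, 2, 15): truth gives 13; no alternative beats it.
(Checking all 81 profiles: 4 have a profitable deviation, 77 do not.)

4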